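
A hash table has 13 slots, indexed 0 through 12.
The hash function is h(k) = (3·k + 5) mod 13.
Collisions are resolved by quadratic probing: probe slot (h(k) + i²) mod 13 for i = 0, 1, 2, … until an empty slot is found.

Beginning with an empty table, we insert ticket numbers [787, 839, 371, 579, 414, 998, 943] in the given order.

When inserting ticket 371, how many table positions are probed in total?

Insert 787: h=0, slot 0 empty => index 0.
Insert 839: h=0, slot 0 occupied => index 1.
Insert 371: h=0, slots 0,1 occupied => index 4.
Insert 579: h=0, slots 0,1,4 occupied => index 9.
Insert 414: h=12, slot 12 empty => index 12.
Insert 998: h=9, slot 9 occupied => index 10.
Insert 943: h=0, slots 0,1,4,9 occupied => index 3.
Table: [787, 839, -, 943, 371, -, -, -, -, 579, 998, -, 414]

3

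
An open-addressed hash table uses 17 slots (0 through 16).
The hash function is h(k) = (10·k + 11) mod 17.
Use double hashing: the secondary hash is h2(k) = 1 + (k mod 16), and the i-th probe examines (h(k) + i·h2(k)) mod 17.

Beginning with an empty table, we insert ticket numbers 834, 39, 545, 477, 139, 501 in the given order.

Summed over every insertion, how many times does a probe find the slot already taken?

834: h=4 => slot 4
39: h=10 => slot 10
545: h=4, h2=2, probe 4,6 => slot 6
477: h=4, h2=14, probe 4,1 => slot 1
139: h=7 => slot 7
501: h=6, h2=6, probe 6,12 => slot 12
Table: [—, 477, —, —, 834, —, 545, 139, —, —, 39, —, 501, —, —, —, —]

3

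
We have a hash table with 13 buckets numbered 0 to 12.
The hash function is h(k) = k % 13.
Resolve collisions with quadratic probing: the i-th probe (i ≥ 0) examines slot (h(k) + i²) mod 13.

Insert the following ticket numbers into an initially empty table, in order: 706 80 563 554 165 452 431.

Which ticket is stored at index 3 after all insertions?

706 hashes to 4; slot 4 is free → place at 4.
80 hashes to 2; slot 2 is free → place at 2.
563 hashes to 4; 4 taken → place at 5.
554 hashes to 8; slot 8 is free → place at 8.
165 hashes to 9; slot 9 is free → place at 9.
452 hashes to 10; slot 10 is free → place at 10.
431 hashes to 2; 2 taken → place at 3.
Table: [_, _, 80, 431, 706, 563, _, _, 554, 165, 452, _, _]

431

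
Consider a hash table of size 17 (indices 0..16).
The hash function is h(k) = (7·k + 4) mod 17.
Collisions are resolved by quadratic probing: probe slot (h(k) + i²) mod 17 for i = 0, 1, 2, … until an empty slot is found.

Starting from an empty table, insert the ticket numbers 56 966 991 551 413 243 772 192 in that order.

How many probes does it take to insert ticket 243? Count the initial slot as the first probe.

4

56: h=5 => slot 5
966: h=0 => slot 0
991: h=5, probe 5,6 => slot 6
551: h=2 => slot 2
413: h=5, probe 5,6,9 => slot 9
243: h=5, probe 5,6,9,14 => slot 14
772: h=2, probe 2,3 => slot 3
192: h=5, probe 5,6,9,14,4 => slot 4
Table: [966, ., 551, 772, 192, 56, 991, ., ., 413, ., ., ., ., 243, ., .]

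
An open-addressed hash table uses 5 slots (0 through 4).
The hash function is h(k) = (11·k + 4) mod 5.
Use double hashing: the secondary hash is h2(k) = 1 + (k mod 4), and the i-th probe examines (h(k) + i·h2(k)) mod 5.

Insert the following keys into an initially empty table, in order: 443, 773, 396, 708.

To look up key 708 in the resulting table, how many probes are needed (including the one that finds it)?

443: h=2 → slot 2
773: h=2, h2=2, probe 2,4 → slot 4
396: h=0 → slot 0
708: h=2, h2=1, probe 2,3 → slot 3
Table: [396, ∅, 443, 708, 773]
Lookup 708: h=2, h2=1, probe 2,3 → found at 3.

2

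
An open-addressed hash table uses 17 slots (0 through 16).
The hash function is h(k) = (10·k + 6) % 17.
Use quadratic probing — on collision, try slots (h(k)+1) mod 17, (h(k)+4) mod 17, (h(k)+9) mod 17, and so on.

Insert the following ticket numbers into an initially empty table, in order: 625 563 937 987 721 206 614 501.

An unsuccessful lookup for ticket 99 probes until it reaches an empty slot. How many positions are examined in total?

2

Insert 625: h=0, slot 0 empty → index 0.
Insert 563: h=9, slot 9 empty → index 9.
Insert 937: h=9, slot 9 occupied → index 10.
Insert 987: h=16, slot 16 empty → index 16.
Insert 721: h=8, slot 8 empty → index 8.
Insert 206: h=9, slots 9,10 occupied → index 13.
Insert 614: h=9, slots 9,10,13 occupied → index 1.
Insert 501: h=1, slot 1 occupied → index 2.
Table: [625, 614, 501, ., ., ., ., ., 721, 563, 937, ., ., 206, ., ., 987]
Lookup 99: h=10, probe 10,11 → slot 11 empty, not found.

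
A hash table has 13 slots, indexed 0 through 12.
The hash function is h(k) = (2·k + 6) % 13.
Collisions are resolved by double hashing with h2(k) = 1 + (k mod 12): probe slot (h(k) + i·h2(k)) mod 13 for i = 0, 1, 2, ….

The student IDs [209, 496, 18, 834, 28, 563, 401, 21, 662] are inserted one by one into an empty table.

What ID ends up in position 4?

834

209 hashes to 8; slot 8 is free -> place at 8.
496 hashes to 10; slot 10 is free -> place at 10.
18 hashes to 3; slot 3 is free -> place at 3.
834 hashes to 10, h2=7; 10 taken -> place at 4.
28 hashes to 10, h2=5; 10 taken -> place at 2.
563 hashes to 1; slot 1 is free -> place at 1.
401 hashes to 2, h2=6; 2,8,1 taken -> place at 7.
21 hashes to 9; slot 9 is free -> place at 9.
662 hashes to 4, h2=3; 4,7,10 taken -> place at 0.
Table: [662, 563, 28, 18, 834, _, _, 401, 209, 21, 496, _, _]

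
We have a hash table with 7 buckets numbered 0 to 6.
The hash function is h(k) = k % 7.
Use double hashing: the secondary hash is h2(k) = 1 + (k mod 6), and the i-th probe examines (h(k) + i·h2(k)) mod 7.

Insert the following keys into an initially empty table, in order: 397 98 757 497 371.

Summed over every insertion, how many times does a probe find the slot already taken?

4

397 hashes to 5; slot 5 is free → place at 5.
98 hashes to 0; slot 0 is free → place at 0.
757 hashes to 1; slot 1 is free → place at 1.
497 hashes to 0, h2=6; 0 taken → place at 6.
371 hashes to 0, h2=6; 0,6,5 taken → place at 4.
Table: [98, 757, -, -, 371, 397, 497]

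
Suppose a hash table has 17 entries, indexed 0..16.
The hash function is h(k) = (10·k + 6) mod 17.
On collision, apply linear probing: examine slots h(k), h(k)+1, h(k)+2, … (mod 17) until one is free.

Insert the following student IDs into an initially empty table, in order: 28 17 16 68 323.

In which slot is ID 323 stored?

8

Insert 28: h=14, slot 14 empty → index 14.
Insert 17: h=6, slot 6 empty → index 6.
Insert 16: h=13, slot 13 empty → index 13.
Insert 68: h=6, slot 6 occupied → index 7.
Insert 323: h=6, slots 6,7 occupied → index 8.
Table: [_, _, _, _, _, _, 17, 68, 323, _, _, _, _, 16, 28, _, _]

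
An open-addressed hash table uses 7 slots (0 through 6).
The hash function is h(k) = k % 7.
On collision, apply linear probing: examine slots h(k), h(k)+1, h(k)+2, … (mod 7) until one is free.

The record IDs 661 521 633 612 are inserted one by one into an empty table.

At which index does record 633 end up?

Insert 661: h=3, slot 3 empty => index 3.
Insert 521: h=3, slot 3 occupied => index 4.
Insert 633: h=3, slots 3,4 occupied => index 5.
Insert 612: h=3, slots 3,4,5 occupied => index 6.
Table: [—, —, —, 661, 521, 633, 612]

5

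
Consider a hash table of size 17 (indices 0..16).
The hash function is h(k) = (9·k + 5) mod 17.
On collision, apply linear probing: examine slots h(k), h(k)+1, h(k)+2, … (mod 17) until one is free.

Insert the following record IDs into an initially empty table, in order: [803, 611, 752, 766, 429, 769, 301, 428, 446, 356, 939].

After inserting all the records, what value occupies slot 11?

301

803: h=7 → slot 7
611: h=13 → slot 13
752: h=7, probe 7,8 → slot 8
766: h=14 → slot 14
429: h=7, probe 7,8,9 → slot 9
769: h=7, probe 7,8,9,10 → slot 10
301: h=11 → slot 11
428: h=15 → slot 15
446: h=7, probe 7,8,9,10,11,12 → slot 12
356: h=13, probe 13,14,15,16 → slot 16
939: h=7, probe 7,8,9,10,11,12,13,14,15,16,0 → slot 0
Table: [939, —, —, —, —, —, —, 803, 752, 429, 769, 301, 446, 611, 766, 428, 356]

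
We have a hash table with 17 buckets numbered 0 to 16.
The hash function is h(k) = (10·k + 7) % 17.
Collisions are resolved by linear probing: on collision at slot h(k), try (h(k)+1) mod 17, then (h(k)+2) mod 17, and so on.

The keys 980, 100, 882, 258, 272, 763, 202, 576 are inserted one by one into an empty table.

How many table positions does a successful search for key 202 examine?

5

Insert 980: h=15, slot 15 empty -> index 15.
Insert 100: h=4, slot 4 empty -> index 4.
Insert 882: h=4, slot 4 occupied -> index 5.
Insert 258: h=3, slot 3 empty -> index 3.
Insert 272: h=7, slot 7 empty -> index 7.
Insert 763: h=4, slots 4,5 occupied -> index 6.
Insert 202: h=4, slots 4,5,6,7 occupied -> index 8.
Insert 576: h=4, slots 4,5,6,7,8 occupied -> index 9.
Table: [., ., ., 258, 100, 882, 763, 272, 202, 576, ., ., ., ., ., 980, .]
Lookup 202: h=4, probe 4,5,6,7,8 → found at 8.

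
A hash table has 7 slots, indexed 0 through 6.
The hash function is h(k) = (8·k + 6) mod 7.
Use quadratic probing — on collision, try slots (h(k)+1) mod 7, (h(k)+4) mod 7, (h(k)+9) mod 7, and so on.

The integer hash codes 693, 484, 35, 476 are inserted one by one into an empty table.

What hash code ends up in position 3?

Insert 693: h=6, slot 6 empty -> index 6.
Insert 484: h=0, slot 0 empty -> index 0.
Insert 35: h=6, slots 6,0 occupied -> index 3.
Insert 476: h=6, slots 6,0,3 occupied -> index 1.
Table: [484, 476, ∅, 35, ∅, ∅, 693]

35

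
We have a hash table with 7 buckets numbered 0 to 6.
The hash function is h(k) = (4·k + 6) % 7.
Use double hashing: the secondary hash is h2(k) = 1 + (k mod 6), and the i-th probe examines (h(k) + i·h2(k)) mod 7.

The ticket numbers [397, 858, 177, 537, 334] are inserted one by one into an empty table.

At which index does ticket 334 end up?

3

Insert 397: h=5, slot 5 empty => index 5.
Insert 858: h=1, slot 1 empty => index 1.
Insert 177: h=0, slot 0 empty => index 0.
Insert 537: h=5, h2=4, slot 5 occupied => index 2.
Insert 334: h=5, h2=5, slot 5 occupied => index 3.
Table: [177, 858, 537, 334, ., 397, .]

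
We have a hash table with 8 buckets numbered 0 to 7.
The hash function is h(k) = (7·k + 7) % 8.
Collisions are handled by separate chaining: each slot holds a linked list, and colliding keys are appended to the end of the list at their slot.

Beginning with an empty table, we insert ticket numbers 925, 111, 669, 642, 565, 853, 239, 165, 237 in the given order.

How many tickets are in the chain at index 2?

925 -> bucket 2
111 -> bucket 0
669 -> bucket 2 (collision)
642 -> bucket 5
565 -> bucket 2 (collision)
853 -> bucket 2 (collision)
239 -> bucket 0 (collision)
165 -> bucket 2 (collision)
237 -> bucket 2 (collision)
Final buckets:
0: 111 -> 239
1: _
2: 925 -> 669 -> 565 -> 853 -> 165 -> 237
3: _
4: _
5: 642
6: _
7: _

6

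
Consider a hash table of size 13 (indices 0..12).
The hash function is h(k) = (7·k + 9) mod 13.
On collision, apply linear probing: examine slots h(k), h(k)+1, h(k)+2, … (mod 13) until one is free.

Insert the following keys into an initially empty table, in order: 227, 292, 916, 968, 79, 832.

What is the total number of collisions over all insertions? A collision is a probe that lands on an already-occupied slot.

227: h=12 -> slot 12
292: h=12, probe 12,0 -> slot 0
916: h=12, probe 12,0,1 -> slot 1
968: h=12, probe 12,0,1,2 -> slot 2
79: h=3 -> slot 3
832: h=9 -> slot 9
Table: [292, 916, 968, 79, ., ., ., ., ., 832, ., ., 227]

6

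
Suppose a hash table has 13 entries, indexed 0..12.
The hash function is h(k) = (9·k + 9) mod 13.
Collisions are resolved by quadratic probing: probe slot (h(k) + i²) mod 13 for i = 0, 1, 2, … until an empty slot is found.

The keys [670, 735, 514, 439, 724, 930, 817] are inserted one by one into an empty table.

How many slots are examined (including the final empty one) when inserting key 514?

670 hashes to 7; slot 7 is free => place at 7.
735 hashes to 7; 7 taken => place at 8.
514 hashes to 7; 7,8 taken => place at 11.
439 hashes to 8; 8 taken => place at 9.
724 hashes to 12; slot 12 is free => place at 12.
930 hashes to 7; 7,8,11 taken => place at 3.
817 hashes to 4; slot 4 is free => place at 4.
Table: [—, —, —, 930, 817, —, —, 670, 735, 439, —, 514, 724]

3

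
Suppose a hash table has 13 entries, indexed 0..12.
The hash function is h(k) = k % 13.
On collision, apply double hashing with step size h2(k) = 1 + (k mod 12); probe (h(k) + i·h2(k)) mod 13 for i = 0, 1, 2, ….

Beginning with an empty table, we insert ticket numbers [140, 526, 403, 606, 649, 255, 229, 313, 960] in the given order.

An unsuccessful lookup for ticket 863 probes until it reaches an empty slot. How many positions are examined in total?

140 hashes to 10; slot 10 is free => place at 10.
526 hashes to 6; slot 6 is free => place at 6.
403 hashes to 0; slot 0 is free => place at 0.
606 hashes to 8; slot 8 is free => place at 8.
649 hashes to 12; slot 12 is free => place at 12.
255 hashes to 8, h2=4; 8,12 taken => place at 3.
229 hashes to 8, h2=2; 8,10,12 taken => place at 1.
313 hashes to 1, h2=2; 1,3 taken => place at 5.
960 hashes to 11; slot 11 is free => place at 11.
Table: [403, 229, _, 255, _, 313, 526, _, 606, _, 140, 960, 649]
Lookup 863: h=5, h2=12, probe 5,4 → slot 4 empty, not found.

2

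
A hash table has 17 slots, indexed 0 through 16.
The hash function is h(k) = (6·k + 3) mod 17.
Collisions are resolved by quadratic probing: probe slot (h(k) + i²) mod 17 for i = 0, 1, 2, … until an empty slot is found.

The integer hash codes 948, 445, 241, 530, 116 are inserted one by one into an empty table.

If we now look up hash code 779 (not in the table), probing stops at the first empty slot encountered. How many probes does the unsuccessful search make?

2

948 hashes to 13; slot 13 is free => place at 13.
445 hashes to 4; slot 4 is free => place at 4.
241 hashes to 4; 4 taken => place at 5.
530 hashes to 4; 4,5 taken => place at 8.
116 hashes to 2; slot 2 is free => place at 2.
Table: [_, _, 116, _, 445, 241, _, _, 530, _, _, _, _, 948, _, _, _]
Lookup 779: h=2, probe 2,3 → slot 3 empty, not found.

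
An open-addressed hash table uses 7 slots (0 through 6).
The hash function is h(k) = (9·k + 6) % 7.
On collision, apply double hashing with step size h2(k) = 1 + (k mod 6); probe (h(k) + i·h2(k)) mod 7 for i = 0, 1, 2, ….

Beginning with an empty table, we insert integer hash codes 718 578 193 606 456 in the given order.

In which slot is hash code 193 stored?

2

Insert 718: h=0, slot 0 empty → index 0.
Insert 578: h=0, h2=3, slot 0 occupied → index 3.
Insert 193: h=0, h2=2, slot 0 occupied → index 2.
Insert 606: h=0, h2=1, slot 0 occupied → index 1.
Insert 456: h=1, h2=1, slots 1,2,3 occupied → index 4.
Table: [718, 606, 193, 578, 456, —, —]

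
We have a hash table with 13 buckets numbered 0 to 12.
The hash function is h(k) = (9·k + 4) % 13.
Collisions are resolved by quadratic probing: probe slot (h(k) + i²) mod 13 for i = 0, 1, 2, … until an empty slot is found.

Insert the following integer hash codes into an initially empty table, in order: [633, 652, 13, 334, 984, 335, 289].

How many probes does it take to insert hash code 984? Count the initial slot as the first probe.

3

633: h=7 => slot 7
652: h=9 => slot 9
13: h=4 => slot 4
334: h=7, probe 7,8 => slot 8
984: h=7, probe 7,8,11 => slot 11
335: h=3 => slot 3
289: h=5 => slot 5
Table: [., ., ., 335, 13, 289, ., 633, 334, 652, ., 984, .]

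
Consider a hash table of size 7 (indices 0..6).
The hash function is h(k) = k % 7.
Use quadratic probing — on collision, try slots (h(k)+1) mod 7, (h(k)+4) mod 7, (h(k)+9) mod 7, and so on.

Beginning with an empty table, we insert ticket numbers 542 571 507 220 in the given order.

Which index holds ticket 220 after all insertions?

5

Insert 542: h=3, slot 3 empty => index 3.
Insert 571: h=4, slot 4 empty => index 4.
Insert 507: h=3, slots 3,4 occupied => index 0.
Insert 220: h=3, slots 3,4,0 occupied => index 5.
Table: [507, -, -, 542, 571, 220, -]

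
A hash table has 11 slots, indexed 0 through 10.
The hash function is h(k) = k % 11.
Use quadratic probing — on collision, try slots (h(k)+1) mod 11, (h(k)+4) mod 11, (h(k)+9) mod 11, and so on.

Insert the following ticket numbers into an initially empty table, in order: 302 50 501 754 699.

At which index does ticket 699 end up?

4

Insert 302: h=5, slot 5 empty => index 5.
Insert 50: h=6, slot 6 empty => index 6.
Insert 501: h=6, slot 6 occupied => index 7.
Insert 754: h=6, slots 6,7 occupied => index 10.
Insert 699: h=6, slots 6,7,10 occupied => index 4.
Table: [—, —, —, —, 699, 302, 50, 501, —, —, 754]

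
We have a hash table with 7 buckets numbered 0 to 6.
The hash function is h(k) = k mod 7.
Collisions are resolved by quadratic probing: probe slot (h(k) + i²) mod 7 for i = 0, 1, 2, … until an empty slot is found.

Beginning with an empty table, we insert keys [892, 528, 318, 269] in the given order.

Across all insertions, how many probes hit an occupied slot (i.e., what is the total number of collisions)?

892 hashes to 3; slot 3 is free → place at 3.
528 hashes to 3; 3 taken → place at 4.
318 hashes to 3; 3,4 taken → place at 0.
269 hashes to 3; 3,4,0 taken → place at 5.
Table: [318, ∅, ∅, 892, 528, 269, ∅]

6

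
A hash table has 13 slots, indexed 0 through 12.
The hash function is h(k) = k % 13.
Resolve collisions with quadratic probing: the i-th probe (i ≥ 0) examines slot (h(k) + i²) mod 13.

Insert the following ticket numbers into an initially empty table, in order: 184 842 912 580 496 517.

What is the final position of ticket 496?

184 hashes to 2; slot 2 is free -> place at 2.
842 hashes to 10; slot 10 is free -> place at 10.
912 hashes to 2; 2 taken -> place at 3.
580 hashes to 8; slot 8 is free -> place at 8.
496 hashes to 2; 2,3 taken -> place at 6.
517 hashes to 10; 10 taken -> place at 11.
Table: [—, —, 184, 912, —, —, 496, —, 580, —, 842, 517, —]

6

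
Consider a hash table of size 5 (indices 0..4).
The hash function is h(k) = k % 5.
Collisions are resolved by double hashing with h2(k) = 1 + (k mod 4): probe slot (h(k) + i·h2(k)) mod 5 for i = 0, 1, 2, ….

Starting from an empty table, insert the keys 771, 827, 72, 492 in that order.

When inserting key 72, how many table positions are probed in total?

2

Insert 771: h=1, slot 1 empty => index 1.
Insert 827: h=2, slot 2 empty => index 2.
Insert 72: h=2, h2=1, slot 2 occupied => index 3.
Insert 492: h=2, h2=1, slots 2,3 occupied => index 4.
Table: [-, 771, 827, 72, 492]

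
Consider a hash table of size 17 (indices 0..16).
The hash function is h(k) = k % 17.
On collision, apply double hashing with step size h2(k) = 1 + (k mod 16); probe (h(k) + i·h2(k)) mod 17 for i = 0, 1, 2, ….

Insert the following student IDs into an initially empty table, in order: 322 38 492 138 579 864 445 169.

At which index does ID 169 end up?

9

Insert 322: h=16, slot 16 empty => index 16.
Insert 38: h=4, slot 4 empty => index 4.
Insert 492: h=16, h2=13, slot 16 occupied => index 12.
Insert 138: h=2, slot 2 empty => index 2.
Insert 579: h=1, slot 1 empty => index 1.
Insert 864: h=14, slot 14 empty => index 14.
Insert 445: h=3, slot 3 empty => index 3.
Insert 169: h=16, h2=10, slot 16 occupied => index 9.
Table: [., 579, 138, 445, 38, ., ., ., ., 169, ., ., 492, ., 864, ., 322]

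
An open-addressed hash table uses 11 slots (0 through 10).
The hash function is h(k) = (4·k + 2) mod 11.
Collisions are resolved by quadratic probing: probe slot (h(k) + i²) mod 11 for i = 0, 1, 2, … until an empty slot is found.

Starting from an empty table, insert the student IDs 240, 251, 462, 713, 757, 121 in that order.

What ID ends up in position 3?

757

Insert 240: h=5, slot 5 empty → index 5.
Insert 251: h=5, slot 5 occupied → index 6.
Insert 462: h=2, slot 2 empty → index 2.
Insert 713: h=5, slots 5,6 occupied → index 9.
Insert 757: h=5, slots 5,6,9 occupied → index 3.
Insert 121: h=2, slots 2,3,6 occupied → index 0.
Table: [121, _, 462, 757, _, 240, 251, _, _, 713, _]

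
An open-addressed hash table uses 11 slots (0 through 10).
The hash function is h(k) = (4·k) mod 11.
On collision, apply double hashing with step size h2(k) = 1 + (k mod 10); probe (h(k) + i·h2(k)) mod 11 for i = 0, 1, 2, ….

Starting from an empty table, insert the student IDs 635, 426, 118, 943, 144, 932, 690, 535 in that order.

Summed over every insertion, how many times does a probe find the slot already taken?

635 hashes to 10; slot 10 is free -> place at 10.
426 hashes to 10, h2=7; 10 taken -> place at 6.
118 hashes to 10, h2=9; 10 taken -> place at 8.
943 hashes to 10, h2=4; 10 taken -> place at 3.
144 hashes to 4; slot 4 is free -> place at 4.
932 hashes to 10, h2=3; 10 taken -> place at 2.
690 hashes to 10, h2=1; 10 taken -> place at 0.
535 hashes to 6, h2=6; 6 taken -> place at 1.
Table: [690, 535, 932, 943, 144, _, 426, _, 118, _, 635]

6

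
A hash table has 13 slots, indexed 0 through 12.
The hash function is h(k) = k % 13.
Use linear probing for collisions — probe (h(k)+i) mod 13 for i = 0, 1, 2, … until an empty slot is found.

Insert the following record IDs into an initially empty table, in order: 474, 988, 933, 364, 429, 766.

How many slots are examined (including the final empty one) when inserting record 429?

3

474 hashes to 6; slot 6 is free -> place at 6.
988 hashes to 0; slot 0 is free -> place at 0.
933 hashes to 10; slot 10 is free -> place at 10.
364 hashes to 0; 0 taken -> place at 1.
429 hashes to 0; 0,1 taken -> place at 2.
766 hashes to 12; slot 12 is free -> place at 12.
Table: [988, 364, 429, ∅, ∅, ∅, 474, ∅, ∅, ∅, 933, ∅, 766]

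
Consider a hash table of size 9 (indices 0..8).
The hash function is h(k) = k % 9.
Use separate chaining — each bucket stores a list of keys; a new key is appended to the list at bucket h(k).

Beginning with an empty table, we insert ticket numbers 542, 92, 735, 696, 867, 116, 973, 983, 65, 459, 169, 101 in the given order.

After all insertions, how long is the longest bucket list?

5

Insert 542: h=2, bucket 2 empty → new chain.
Insert 92: h=2, bucket 2 nonempty → append to chain.
Insert 735: h=6, bucket 6 empty → new chain.
Insert 696: h=3, bucket 3 empty → new chain.
Insert 867: h=3, bucket 3 nonempty → append to chain.
Insert 116: h=8, bucket 8 empty → new chain.
Insert 973: h=1, bucket 1 empty → new chain.
Insert 983: h=2, bucket 2 nonempty → append to chain.
Insert 65: h=2, bucket 2 nonempty → append to chain.
Insert 459: h=0, bucket 0 empty → new chain.
Insert 169: h=7, bucket 7 empty → new chain.
Insert 101: h=2, bucket 2 nonempty → append to chain.
Final buckets:
0: 459
1: 973
2: 542 -> 92 -> 983 -> 65 -> 101
3: 696 -> 867
4: —
5: —
6: 735
7: 169
8: 116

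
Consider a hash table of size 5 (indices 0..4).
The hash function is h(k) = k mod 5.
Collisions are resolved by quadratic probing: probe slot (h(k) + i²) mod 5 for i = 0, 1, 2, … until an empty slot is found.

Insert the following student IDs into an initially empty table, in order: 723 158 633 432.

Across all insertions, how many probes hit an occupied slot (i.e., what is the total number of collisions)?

5

723 hashes to 3; slot 3 is free -> place at 3.
158 hashes to 3; 3 taken -> place at 4.
633 hashes to 3; 3,4 taken -> place at 2.
432 hashes to 2; 2,3 taken -> place at 1.
Table: [∅, 432, 633, 723, 158]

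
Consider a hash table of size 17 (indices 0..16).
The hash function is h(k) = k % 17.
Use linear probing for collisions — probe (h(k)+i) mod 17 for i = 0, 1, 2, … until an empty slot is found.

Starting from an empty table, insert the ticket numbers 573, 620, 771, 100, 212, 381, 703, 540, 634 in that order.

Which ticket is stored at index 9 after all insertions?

212

Insert 573: h=12, slot 12 empty → index 12.
Insert 620: h=8, slot 8 empty → index 8.
Insert 771: h=6, slot 6 empty → index 6.
Insert 100: h=15, slot 15 empty → index 15.
Insert 212: h=8, slot 8 occupied → index 9.
Insert 381: h=7, slot 7 empty → index 7.
Insert 703: h=6, slots 6,7,8,9 occupied → index 10.
Insert 540: h=13, slot 13 empty → index 13.
Insert 634: h=5, slot 5 empty → index 5.
Table: [∅, ∅, ∅, ∅, ∅, 634, 771, 381, 620, 212, 703, ∅, 573, 540, ∅, 100, ∅]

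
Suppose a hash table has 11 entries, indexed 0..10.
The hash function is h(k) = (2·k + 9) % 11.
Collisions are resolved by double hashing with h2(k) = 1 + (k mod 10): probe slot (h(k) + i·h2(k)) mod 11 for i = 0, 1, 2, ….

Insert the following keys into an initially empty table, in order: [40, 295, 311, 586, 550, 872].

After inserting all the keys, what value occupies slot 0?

586

40 hashes to 1; slot 1 is free -> place at 1.
295 hashes to 5; slot 5 is free -> place at 5.
311 hashes to 4; slot 4 is free -> place at 4.
586 hashes to 4, h2=7; 4 taken -> place at 0.
550 hashes to 9; slot 9 is free -> place at 9.
872 hashes to 4, h2=3; 4 taken -> place at 7.
Table: [586, 40, ., ., 311, 295, ., 872, ., 550, .]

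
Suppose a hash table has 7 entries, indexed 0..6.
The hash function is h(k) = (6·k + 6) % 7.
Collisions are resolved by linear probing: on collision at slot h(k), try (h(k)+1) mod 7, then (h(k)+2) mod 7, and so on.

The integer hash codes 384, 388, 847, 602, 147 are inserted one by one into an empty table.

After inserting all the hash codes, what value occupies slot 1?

602

Insert 384: h=0, slot 0 empty → index 0.
Insert 388: h=3, slot 3 empty → index 3.
Insert 847: h=6, slot 6 empty → index 6.
Insert 602: h=6, slots 6,0 occupied → index 1.
Insert 147: h=6, slots 6,0,1 occupied → index 2.
Table: [384, 602, 147, 388, -, -, 847]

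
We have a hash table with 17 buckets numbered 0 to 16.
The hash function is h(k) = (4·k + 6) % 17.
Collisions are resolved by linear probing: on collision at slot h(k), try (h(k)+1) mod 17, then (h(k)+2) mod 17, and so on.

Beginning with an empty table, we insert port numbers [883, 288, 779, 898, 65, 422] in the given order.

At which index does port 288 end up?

3

883: h=2 -> slot 2
288: h=2, probe 2,3 -> slot 3
779: h=11 -> slot 11
898: h=11, probe 11,12 -> slot 12
65: h=11, probe 11,12,13 -> slot 13
422: h=11, probe 11,12,13,14 -> slot 14
Table: [_, _, 883, 288, _, _, _, _, _, _, _, 779, 898, 65, 422, _, _]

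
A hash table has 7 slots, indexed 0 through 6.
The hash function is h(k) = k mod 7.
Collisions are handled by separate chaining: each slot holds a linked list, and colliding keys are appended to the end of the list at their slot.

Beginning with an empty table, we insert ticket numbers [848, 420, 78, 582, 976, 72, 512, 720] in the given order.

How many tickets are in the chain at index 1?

4

Insert 848: h=1, bucket 1 empty -> new chain.
Insert 420: h=0, bucket 0 empty -> new chain.
Insert 78: h=1, bucket 1 nonempty -> append to chain.
Insert 582: h=1, bucket 1 nonempty -> append to chain.
Insert 976: h=3, bucket 3 empty -> new chain.
Insert 72: h=2, bucket 2 empty -> new chain.
Insert 512: h=1, bucket 1 nonempty -> append to chain.
Insert 720: h=6, bucket 6 empty -> new chain.
Final buckets:
0: 420
1: 848 -> 78 -> 582 -> 512
2: 72
3: 976
4: ∅
5: ∅
6: 720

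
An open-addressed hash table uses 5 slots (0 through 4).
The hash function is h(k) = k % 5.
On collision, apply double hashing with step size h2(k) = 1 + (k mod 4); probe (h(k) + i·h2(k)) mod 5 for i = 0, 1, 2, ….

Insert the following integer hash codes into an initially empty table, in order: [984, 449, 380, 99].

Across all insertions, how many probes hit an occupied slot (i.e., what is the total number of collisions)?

984: h=4 → slot 4
449: h=4, h2=2, probe 4,1 → slot 1
380: h=0 → slot 0
99: h=4, h2=4, probe 4,3 → slot 3
Table: [380, 449, -, 99, 984]

2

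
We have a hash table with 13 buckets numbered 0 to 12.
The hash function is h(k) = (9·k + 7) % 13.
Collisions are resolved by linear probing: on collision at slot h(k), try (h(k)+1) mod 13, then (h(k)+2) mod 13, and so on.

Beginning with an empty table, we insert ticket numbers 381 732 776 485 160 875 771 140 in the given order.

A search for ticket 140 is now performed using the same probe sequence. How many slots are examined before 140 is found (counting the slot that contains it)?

6

381 hashes to 4; slot 4 is free -> place at 4.
732 hashes to 4; 4 taken -> place at 5.
776 hashes to 10; slot 10 is free -> place at 10.
485 hashes to 4; 4,5 taken -> place at 6.
160 hashes to 4; 4,5,6 taken -> place at 7.
875 hashes to 4; 4,5,6,7 taken -> place at 8.
771 hashes to 4; 4,5,6,7,8 taken -> place at 9.
140 hashes to 6; 6,7,8,9,10 taken -> place at 11.
Table: [_, _, _, _, 381, 732, 485, 160, 875, 771, 776, 140, _]
Lookup 140: h=6, probe 6,7,8,9,10,11 → found at 11.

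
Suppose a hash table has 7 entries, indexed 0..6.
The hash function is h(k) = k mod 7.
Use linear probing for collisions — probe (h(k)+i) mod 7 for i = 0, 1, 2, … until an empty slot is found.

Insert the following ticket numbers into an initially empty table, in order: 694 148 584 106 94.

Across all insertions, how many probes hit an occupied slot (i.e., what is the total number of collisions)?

694: h=1 => slot 1
148: h=1, probe 1,2 => slot 2
584: h=3 => slot 3
106: h=1, probe 1,2,3,4 => slot 4
94: h=3, probe 3,4,5 => slot 5
Table: [_, 694, 148, 584, 106, 94, _]

6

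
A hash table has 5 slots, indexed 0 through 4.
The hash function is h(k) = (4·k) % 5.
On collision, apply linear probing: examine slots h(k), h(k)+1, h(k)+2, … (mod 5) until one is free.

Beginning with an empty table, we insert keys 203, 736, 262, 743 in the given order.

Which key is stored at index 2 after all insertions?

203

203 hashes to 2; slot 2 is free → place at 2.
736 hashes to 4; slot 4 is free → place at 4.
262 hashes to 3; slot 3 is free → place at 3.
743 hashes to 2; 2,3,4 taken → place at 0.
Table: [743, ∅, 203, 262, 736]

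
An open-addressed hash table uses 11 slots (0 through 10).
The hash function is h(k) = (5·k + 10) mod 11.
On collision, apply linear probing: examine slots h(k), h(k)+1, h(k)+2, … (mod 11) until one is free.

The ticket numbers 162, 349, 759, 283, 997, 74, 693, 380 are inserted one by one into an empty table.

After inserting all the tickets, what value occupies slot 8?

283

162 hashes to 6; slot 6 is free => place at 6.
349 hashes to 6; 6 taken => place at 7.
759 hashes to 10; slot 10 is free => place at 10.
283 hashes to 6; 6,7 taken => place at 8.
997 hashes to 1; slot 1 is free => place at 1.
74 hashes to 6; 6,7,8 taken => place at 9.
693 hashes to 10; 10 taken => place at 0.
380 hashes to 7; 7,8,9,10,0,1 taken => place at 2.
Table: [693, 997, 380, -, -, -, 162, 349, 283, 74, 759]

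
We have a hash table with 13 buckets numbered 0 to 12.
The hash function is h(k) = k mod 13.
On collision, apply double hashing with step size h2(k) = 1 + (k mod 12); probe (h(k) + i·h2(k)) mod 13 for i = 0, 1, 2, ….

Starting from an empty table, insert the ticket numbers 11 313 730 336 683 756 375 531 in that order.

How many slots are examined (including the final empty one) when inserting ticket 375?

3

11: h=11 → slot 11
313: h=1 → slot 1
730: h=2 → slot 2
336: h=11, h2=1, probe 11,12 → slot 12
683: h=7 → slot 7
756: h=2, h2=1, probe 2,3 → slot 3
375: h=11, h2=4, probe 11,2,6 → slot 6
531: h=11, h2=4, probe 11,2,6,10 → slot 10
Table: [., 313, 730, 756, ., ., 375, 683, ., ., 531, 11, 336]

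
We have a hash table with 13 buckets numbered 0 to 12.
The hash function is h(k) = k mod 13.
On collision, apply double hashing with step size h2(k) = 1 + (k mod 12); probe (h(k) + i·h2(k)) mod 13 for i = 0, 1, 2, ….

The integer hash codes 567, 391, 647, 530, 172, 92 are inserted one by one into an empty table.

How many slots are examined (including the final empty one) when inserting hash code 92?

567 hashes to 8; slot 8 is free => place at 8.
391 hashes to 1; slot 1 is free => place at 1.
647 hashes to 10; slot 10 is free => place at 10.
530 hashes to 10, h2=3; 10 taken => place at 0.
172 hashes to 3; slot 3 is free => place at 3.
92 hashes to 1, h2=9; 1,10 taken => place at 6.
Table: [530, 391, -, 172, -, -, 92, -, 567, -, 647, -, -]

3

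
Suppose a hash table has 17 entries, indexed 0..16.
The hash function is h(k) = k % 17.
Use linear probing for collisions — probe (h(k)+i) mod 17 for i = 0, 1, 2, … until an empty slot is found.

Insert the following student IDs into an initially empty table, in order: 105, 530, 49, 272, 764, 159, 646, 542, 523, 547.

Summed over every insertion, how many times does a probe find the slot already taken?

8

105: h=3 -> slot 3
530: h=3, probe 3,4 -> slot 4
49: h=15 -> slot 15
272: h=0 -> slot 0
764: h=16 -> slot 16
159: h=6 -> slot 6
646: h=0, probe 0,1 -> slot 1
542: h=15, probe 15,16,0,1,2 -> slot 2
523: h=13 -> slot 13
547: h=3, probe 3,4,5 -> slot 5
Table: [272, 646, 542, 105, 530, 547, 159, ., ., ., ., ., ., 523, ., 49, 764]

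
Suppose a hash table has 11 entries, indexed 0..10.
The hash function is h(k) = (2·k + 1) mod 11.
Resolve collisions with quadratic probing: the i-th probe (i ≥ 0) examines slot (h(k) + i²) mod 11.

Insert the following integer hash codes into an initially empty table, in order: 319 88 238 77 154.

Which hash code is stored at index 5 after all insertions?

Insert 319: h=1, slot 1 empty -> index 1.
Insert 88: h=1, slot 1 occupied -> index 2.
Insert 238: h=4, slot 4 empty -> index 4.
Insert 77: h=1, slots 1,2 occupied -> index 5.
Insert 154: h=1, slots 1,2,5 occupied -> index 10.
Table: [∅, 319, 88, ∅, 238, 77, ∅, ∅, ∅, ∅, 154]

77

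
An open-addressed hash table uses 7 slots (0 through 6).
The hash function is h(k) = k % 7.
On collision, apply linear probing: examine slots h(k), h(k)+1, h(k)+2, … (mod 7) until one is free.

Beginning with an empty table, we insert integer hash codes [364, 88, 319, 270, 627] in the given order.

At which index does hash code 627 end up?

1

Insert 364: h=0, slot 0 empty → index 0.
Insert 88: h=4, slot 4 empty → index 4.
Insert 319: h=4, slot 4 occupied → index 5.
Insert 270: h=4, slots 4,5 occupied → index 6.
Insert 627: h=4, slots 4,5,6,0 occupied → index 1.
Table: [364, 627, ∅, ∅, 88, 319, 270]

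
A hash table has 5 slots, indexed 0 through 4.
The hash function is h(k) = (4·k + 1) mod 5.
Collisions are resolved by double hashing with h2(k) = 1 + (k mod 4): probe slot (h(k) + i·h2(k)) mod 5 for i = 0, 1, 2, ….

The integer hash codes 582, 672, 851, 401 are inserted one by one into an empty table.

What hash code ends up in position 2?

582 hashes to 4; slot 4 is free -> place at 4.
672 hashes to 4, h2=1; 4 taken -> place at 0.
851 hashes to 0, h2=4; 0,4 taken -> place at 3.
401 hashes to 0, h2=2; 0 taken -> place at 2.
Table: [672, ., 401, 851, 582]

401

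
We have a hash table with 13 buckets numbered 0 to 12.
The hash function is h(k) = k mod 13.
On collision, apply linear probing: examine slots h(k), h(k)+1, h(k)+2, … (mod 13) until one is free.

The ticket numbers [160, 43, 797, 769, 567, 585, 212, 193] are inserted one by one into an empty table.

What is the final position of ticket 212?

160: h=4 → slot 4
43: h=4, probe 4,5 → slot 5
797: h=4, probe 4,5,6 → slot 6
769: h=2 → slot 2
567: h=8 → slot 8
585: h=0 → slot 0
212: h=4, probe 4,5,6,7 → slot 7
193: h=11 → slot 11
Table: [585, _, 769, _, 160, 43, 797, 212, 567, _, _, 193, _]

7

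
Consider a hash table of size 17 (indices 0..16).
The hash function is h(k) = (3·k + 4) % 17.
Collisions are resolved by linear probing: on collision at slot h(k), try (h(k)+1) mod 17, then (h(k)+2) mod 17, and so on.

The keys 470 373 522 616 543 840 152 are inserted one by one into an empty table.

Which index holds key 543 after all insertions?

470: h=3 -> slot 3
373: h=1 -> slot 1
522: h=6 -> slot 6
616: h=16 -> slot 16
543: h=1, probe 1,2 -> slot 2
840: h=8 -> slot 8
152: h=1, probe 1,2,3,4 -> slot 4
Table: [—, 373, 543, 470, 152, —, 522, —, 840, —, —, —, —, —, —, —, 616]

2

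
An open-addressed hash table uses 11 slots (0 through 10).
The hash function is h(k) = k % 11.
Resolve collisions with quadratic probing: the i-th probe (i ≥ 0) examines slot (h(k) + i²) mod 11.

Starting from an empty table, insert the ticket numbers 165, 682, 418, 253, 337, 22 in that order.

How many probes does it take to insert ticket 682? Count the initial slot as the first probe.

2

Insert 165: h=0, slot 0 empty => index 0.
Insert 682: h=0, slot 0 occupied => index 1.
Insert 418: h=0, slots 0,1 occupied => index 4.
Insert 253: h=0, slots 0,1,4 occupied => index 9.
Insert 337: h=7, slot 7 empty => index 7.
Insert 22: h=0, slots 0,1,4,9 occupied => index 5.
Table: [165, 682, —, —, 418, 22, —, 337, —, 253, —]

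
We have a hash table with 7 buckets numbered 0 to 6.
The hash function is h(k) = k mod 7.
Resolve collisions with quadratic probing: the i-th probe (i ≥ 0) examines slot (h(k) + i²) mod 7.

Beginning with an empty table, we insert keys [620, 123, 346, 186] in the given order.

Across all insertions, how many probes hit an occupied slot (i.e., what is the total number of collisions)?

3

620: h=4 => slot 4
123: h=4, probe 4,5 => slot 5
346: h=3 => slot 3
186: h=4, probe 4,5,1 => slot 1
Table: [., 186, ., 346, 620, 123, .]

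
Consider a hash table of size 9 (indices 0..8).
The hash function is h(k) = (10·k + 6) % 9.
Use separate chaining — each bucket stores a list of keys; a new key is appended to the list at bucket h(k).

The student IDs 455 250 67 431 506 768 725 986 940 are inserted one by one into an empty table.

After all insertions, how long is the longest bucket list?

Insert 455: h=2, bucket 2 empty → new chain.
Insert 250: h=4, bucket 4 empty → new chain.
Insert 67: h=1, bucket 1 empty → new chain.
Insert 431: h=5, bucket 5 empty → new chain.
Insert 506: h=8, bucket 8 empty → new chain.
Insert 768: h=0, bucket 0 empty → new chain.
Insert 725: h=2, bucket 2 nonempty → append to chain.
Insert 986: h=2, bucket 2 nonempty → append to chain.
Insert 940: h=1, bucket 1 nonempty → append to chain.
Final buckets:
0: 768
1: 67 -> 940
2: 455 -> 725 -> 986
3: —
4: 250
5: 431
6: —
7: —
8: 506

3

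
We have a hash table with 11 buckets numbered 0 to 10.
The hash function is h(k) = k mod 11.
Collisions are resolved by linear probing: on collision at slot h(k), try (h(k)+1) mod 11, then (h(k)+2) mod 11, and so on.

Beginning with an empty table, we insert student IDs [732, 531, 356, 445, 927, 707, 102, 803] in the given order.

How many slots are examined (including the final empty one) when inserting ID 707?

6

732 hashes to 6; slot 6 is free → place at 6.
531 hashes to 3; slot 3 is free → place at 3.
356 hashes to 4; slot 4 is free → place at 4.
445 hashes to 5; slot 5 is free → place at 5.
927 hashes to 3; 3,4,5,6 taken → place at 7.
707 hashes to 3; 3,4,5,6,7 taken → place at 8.
102 hashes to 3; 3,4,5,6,7,8 taken → place at 9.
803 hashes to 0; slot 0 is free → place at 0.
Table: [803, ∅, ∅, 531, 356, 445, 732, 927, 707, 102, ∅]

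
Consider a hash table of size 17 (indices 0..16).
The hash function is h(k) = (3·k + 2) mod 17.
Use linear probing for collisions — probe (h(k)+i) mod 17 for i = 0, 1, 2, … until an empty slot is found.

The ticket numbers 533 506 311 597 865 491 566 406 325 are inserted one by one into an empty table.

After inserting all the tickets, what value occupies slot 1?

566

Insert 533: h=3, slot 3 empty -> index 3.
Insert 506: h=7, slot 7 empty -> index 7.
Insert 311: h=0, slot 0 empty -> index 0.
Insert 597: h=8, slot 8 empty -> index 8.
Insert 865: h=13, slot 13 empty -> index 13.
Insert 491: h=13, slot 13 occupied -> index 14.
Insert 566: h=0, slot 0 occupied -> index 1.
Insert 406: h=13, slots 13,14 occupied -> index 15.
Insert 325: h=8, slot 8 occupied -> index 9.
Table: [311, 566, -, 533, -, -, -, 506, 597, 325, -, -, -, 865, 491, 406, -]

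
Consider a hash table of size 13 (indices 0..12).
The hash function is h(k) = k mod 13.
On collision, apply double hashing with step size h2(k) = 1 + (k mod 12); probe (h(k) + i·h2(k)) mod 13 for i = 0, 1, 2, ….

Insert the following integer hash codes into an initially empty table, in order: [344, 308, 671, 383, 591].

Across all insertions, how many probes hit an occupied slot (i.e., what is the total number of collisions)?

344: h=6 -> slot 6
308: h=9 -> slot 9
671: h=8 -> slot 8
383: h=6, h2=12, probe 6,5 -> slot 5
591: h=6, h2=4, probe 6,10 -> slot 10
Table: [_, _, _, _, _, 383, 344, _, 671, 308, 591, _, _]

2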